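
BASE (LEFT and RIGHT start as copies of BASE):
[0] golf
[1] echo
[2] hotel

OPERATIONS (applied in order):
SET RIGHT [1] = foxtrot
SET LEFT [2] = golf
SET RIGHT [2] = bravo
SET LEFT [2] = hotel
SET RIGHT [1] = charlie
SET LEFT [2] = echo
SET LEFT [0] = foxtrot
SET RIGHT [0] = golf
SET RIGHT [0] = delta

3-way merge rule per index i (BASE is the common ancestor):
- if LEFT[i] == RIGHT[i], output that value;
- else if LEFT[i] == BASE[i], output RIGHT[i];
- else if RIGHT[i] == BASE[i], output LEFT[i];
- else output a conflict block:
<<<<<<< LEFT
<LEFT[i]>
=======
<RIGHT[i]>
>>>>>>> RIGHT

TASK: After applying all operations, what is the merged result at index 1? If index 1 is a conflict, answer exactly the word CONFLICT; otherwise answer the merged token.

Answer: charlie

Derivation:
Final LEFT:  [foxtrot, echo, echo]
Final RIGHT: [delta, charlie, bravo]
i=0: BASE=golf L=foxtrot R=delta all differ -> CONFLICT
i=1: L=echo=BASE, R=charlie -> take RIGHT -> charlie
i=2: BASE=hotel L=echo R=bravo all differ -> CONFLICT
Index 1 -> charlie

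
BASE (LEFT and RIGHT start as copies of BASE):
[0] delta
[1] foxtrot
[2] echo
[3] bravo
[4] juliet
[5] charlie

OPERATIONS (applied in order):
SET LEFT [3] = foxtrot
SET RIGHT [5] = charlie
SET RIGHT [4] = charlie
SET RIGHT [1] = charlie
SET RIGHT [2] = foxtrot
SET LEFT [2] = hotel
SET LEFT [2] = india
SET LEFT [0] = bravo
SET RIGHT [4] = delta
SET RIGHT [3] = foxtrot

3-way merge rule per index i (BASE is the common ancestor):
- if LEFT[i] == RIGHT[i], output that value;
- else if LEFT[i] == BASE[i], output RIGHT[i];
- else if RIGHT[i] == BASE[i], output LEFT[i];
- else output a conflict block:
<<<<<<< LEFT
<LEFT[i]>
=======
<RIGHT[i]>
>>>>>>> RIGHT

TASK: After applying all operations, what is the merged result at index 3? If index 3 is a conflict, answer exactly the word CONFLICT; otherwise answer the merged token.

Answer: foxtrot

Derivation:
Final LEFT:  [bravo, foxtrot, india, foxtrot, juliet, charlie]
Final RIGHT: [delta, charlie, foxtrot, foxtrot, delta, charlie]
i=0: L=bravo, R=delta=BASE -> take LEFT -> bravo
i=1: L=foxtrot=BASE, R=charlie -> take RIGHT -> charlie
i=2: BASE=echo L=india R=foxtrot all differ -> CONFLICT
i=3: L=foxtrot R=foxtrot -> agree -> foxtrot
i=4: L=juliet=BASE, R=delta -> take RIGHT -> delta
i=5: L=charlie R=charlie -> agree -> charlie
Index 3 -> foxtrot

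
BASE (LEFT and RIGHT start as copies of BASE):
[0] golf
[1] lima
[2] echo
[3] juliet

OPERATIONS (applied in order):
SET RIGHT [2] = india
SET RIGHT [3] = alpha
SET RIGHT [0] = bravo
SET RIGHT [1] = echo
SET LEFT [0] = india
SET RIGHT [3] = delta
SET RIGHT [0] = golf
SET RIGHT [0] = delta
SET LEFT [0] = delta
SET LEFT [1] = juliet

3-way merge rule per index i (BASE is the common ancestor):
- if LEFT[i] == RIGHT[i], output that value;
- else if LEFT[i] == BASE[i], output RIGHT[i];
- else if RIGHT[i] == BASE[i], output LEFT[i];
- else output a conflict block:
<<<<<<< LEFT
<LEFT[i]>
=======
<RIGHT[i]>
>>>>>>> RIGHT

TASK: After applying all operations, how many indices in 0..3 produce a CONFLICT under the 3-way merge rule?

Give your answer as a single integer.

Answer: 1

Derivation:
Final LEFT:  [delta, juliet, echo, juliet]
Final RIGHT: [delta, echo, india, delta]
i=0: L=delta R=delta -> agree -> delta
i=1: BASE=lima L=juliet R=echo all differ -> CONFLICT
i=2: L=echo=BASE, R=india -> take RIGHT -> india
i=3: L=juliet=BASE, R=delta -> take RIGHT -> delta
Conflict count: 1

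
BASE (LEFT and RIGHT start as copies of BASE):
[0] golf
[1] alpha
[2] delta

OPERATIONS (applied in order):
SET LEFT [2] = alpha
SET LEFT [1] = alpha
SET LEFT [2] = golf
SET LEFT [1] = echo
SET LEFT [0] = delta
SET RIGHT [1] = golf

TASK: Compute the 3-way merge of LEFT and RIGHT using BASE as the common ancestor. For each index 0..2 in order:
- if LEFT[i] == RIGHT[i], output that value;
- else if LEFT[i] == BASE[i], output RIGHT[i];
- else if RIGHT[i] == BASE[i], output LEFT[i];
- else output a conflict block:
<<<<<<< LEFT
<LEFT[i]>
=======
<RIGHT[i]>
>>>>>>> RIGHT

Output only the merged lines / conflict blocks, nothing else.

Final LEFT:  [delta, echo, golf]
Final RIGHT: [golf, golf, delta]
i=0: L=delta, R=golf=BASE -> take LEFT -> delta
i=1: BASE=alpha L=echo R=golf all differ -> CONFLICT
i=2: L=golf, R=delta=BASE -> take LEFT -> golf

Answer: delta
<<<<<<< LEFT
echo
=======
golf
>>>>>>> RIGHT
golf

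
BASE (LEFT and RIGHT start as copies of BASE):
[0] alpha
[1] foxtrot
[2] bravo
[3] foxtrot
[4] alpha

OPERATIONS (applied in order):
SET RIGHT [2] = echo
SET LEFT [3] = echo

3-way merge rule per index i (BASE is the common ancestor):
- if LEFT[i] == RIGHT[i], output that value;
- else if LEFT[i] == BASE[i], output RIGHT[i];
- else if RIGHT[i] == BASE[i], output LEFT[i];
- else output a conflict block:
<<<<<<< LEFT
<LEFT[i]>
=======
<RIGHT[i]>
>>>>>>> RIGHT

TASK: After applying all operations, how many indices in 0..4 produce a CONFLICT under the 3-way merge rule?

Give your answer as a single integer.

Final LEFT:  [alpha, foxtrot, bravo, echo, alpha]
Final RIGHT: [alpha, foxtrot, echo, foxtrot, alpha]
i=0: L=alpha R=alpha -> agree -> alpha
i=1: L=foxtrot R=foxtrot -> agree -> foxtrot
i=2: L=bravo=BASE, R=echo -> take RIGHT -> echo
i=3: L=echo, R=foxtrot=BASE -> take LEFT -> echo
i=4: L=alpha R=alpha -> agree -> alpha
Conflict count: 0

Answer: 0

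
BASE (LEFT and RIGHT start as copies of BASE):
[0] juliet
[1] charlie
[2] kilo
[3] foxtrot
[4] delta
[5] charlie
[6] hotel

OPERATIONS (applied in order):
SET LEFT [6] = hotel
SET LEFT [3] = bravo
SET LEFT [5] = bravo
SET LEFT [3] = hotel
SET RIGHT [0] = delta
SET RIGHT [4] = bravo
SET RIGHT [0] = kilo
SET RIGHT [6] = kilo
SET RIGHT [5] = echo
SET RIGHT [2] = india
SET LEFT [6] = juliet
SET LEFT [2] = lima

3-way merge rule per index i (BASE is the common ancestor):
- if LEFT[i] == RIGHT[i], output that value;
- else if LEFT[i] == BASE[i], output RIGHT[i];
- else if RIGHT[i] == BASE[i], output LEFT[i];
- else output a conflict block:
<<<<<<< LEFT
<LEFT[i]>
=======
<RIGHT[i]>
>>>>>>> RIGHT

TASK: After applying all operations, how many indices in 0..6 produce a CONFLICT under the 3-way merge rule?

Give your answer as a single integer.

Answer: 3

Derivation:
Final LEFT:  [juliet, charlie, lima, hotel, delta, bravo, juliet]
Final RIGHT: [kilo, charlie, india, foxtrot, bravo, echo, kilo]
i=0: L=juliet=BASE, R=kilo -> take RIGHT -> kilo
i=1: L=charlie R=charlie -> agree -> charlie
i=2: BASE=kilo L=lima R=india all differ -> CONFLICT
i=3: L=hotel, R=foxtrot=BASE -> take LEFT -> hotel
i=4: L=delta=BASE, R=bravo -> take RIGHT -> bravo
i=5: BASE=charlie L=bravo R=echo all differ -> CONFLICT
i=6: BASE=hotel L=juliet R=kilo all differ -> CONFLICT
Conflict count: 3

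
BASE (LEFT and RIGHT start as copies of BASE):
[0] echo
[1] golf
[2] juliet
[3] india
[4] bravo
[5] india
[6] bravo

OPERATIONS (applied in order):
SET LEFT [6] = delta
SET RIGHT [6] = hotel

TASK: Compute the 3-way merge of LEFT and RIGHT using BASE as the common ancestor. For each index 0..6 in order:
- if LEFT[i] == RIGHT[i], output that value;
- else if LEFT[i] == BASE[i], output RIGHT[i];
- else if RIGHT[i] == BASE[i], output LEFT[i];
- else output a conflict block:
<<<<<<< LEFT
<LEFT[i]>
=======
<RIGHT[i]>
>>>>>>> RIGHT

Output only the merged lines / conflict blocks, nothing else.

Final LEFT:  [echo, golf, juliet, india, bravo, india, delta]
Final RIGHT: [echo, golf, juliet, india, bravo, india, hotel]
i=0: L=echo R=echo -> agree -> echo
i=1: L=golf R=golf -> agree -> golf
i=2: L=juliet R=juliet -> agree -> juliet
i=3: L=india R=india -> agree -> india
i=4: L=bravo R=bravo -> agree -> bravo
i=5: L=india R=india -> agree -> india
i=6: BASE=bravo L=delta R=hotel all differ -> CONFLICT

Answer: echo
golf
juliet
india
bravo
india
<<<<<<< LEFT
delta
=======
hotel
>>>>>>> RIGHT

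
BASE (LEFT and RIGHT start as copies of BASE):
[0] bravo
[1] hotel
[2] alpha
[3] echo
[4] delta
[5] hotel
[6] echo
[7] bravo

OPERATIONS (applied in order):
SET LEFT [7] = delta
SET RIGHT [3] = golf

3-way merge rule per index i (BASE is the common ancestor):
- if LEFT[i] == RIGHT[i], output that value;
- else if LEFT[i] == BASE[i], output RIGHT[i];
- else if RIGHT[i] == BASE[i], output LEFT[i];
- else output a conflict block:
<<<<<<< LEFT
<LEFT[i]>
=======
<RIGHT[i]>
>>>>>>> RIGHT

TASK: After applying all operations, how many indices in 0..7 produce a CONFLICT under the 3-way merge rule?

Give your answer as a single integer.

Answer: 0

Derivation:
Final LEFT:  [bravo, hotel, alpha, echo, delta, hotel, echo, delta]
Final RIGHT: [bravo, hotel, alpha, golf, delta, hotel, echo, bravo]
i=0: L=bravo R=bravo -> agree -> bravo
i=1: L=hotel R=hotel -> agree -> hotel
i=2: L=alpha R=alpha -> agree -> alpha
i=3: L=echo=BASE, R=golf -> take RIGHT -> golf
i=4: L=delta R=delta -> agree -> delta
i=5: L=hotel R=hotel -> agree -> hotel
i=6: L=echo R=echo -> agree -> echo
i=7: L=delta, R=bravo=BASE -> take LEFT -> delta
Conflict count: 0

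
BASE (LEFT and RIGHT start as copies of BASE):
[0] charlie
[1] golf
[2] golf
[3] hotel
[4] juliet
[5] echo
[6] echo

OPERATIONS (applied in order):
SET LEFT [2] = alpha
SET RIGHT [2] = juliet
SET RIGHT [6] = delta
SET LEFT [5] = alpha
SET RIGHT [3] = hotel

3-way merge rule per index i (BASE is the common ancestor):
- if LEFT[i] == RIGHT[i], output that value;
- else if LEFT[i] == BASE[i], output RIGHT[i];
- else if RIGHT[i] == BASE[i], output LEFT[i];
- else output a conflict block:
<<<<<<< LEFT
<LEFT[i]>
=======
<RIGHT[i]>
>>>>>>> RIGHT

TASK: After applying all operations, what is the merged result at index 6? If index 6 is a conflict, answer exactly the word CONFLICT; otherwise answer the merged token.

Final LEFT:  [charlie, golf, alpha, hotel, juliet, alpha, echo]
Final RIGHT: [charlie, golf, juliet, hotel, juliet, echo, delta]
i=0: L=charlie R=charlie -> agree -> charlie
i=1: L=golf R=golf -> agree -> golf
i=2: BASE=golf L=alpha R=juliet all differ -> CONFLICT
i=3: L=hotel R=hotel -> agree -> hotel
i=4: L=juliet R=juliet -> agree -> juliet
i=5: L=alpha, R=echo=BASE -> take LEFT -> alpha
i=6: L=echo=BASE, R=delta -> take RIGHT -> delta
Index 6 -> delta

Answer: delta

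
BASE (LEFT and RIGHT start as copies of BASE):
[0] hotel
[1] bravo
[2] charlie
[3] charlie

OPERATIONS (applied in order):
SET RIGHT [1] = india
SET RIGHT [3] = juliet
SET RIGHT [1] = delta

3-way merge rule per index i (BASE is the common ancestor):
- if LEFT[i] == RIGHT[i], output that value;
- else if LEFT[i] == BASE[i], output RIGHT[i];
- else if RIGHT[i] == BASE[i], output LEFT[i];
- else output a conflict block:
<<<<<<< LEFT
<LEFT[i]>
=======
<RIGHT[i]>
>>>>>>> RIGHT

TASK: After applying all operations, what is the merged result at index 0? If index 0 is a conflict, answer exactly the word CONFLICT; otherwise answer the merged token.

Answer: hotel

Derivation:
Final LEFT:  [hotel, bravo, charlie, charlie]
Final RIGHT: [hotel, delta, charlie, juliet]
i=0: L=hotel R=hotel -> agree -> hotel
i=1: L=bravo=BASE, R=delta -> take RIGHT -> delta
i=2: L=charlie R=charlie -> agree -> charlie
i=3: L=charlie=BASE, R=juliet -> take RIGHT -> juliet
Index 0 -> hotel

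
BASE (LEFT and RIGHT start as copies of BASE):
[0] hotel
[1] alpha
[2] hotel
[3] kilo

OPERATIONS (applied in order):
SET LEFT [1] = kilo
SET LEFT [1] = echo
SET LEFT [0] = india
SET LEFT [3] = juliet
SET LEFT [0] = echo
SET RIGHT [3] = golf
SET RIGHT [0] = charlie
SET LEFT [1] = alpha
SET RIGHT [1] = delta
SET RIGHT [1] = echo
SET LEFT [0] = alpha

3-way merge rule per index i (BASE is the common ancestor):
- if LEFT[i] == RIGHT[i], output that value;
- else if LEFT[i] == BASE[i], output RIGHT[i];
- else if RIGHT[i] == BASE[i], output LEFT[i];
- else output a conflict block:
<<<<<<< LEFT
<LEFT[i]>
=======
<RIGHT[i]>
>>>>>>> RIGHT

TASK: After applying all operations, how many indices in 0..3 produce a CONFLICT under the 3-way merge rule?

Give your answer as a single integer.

Answer: 2

Derivation:
Final LEFT:  [alpha, alpha, hotel, juliet]
Final RIGHT: [charlie, echo, hotel, golf]
i=0: BASE=hotel L=alpha R=charlie all differ -> CONFLICT
i=1: L=alpha=BASE, R=echo -> take RIGHT -> echo
i=2: L=hotel R=hotel -> agree -> hotel
i=3: BASE=kilo L=juliet R=golf all differ -> CONFLICT
Conflict count: 2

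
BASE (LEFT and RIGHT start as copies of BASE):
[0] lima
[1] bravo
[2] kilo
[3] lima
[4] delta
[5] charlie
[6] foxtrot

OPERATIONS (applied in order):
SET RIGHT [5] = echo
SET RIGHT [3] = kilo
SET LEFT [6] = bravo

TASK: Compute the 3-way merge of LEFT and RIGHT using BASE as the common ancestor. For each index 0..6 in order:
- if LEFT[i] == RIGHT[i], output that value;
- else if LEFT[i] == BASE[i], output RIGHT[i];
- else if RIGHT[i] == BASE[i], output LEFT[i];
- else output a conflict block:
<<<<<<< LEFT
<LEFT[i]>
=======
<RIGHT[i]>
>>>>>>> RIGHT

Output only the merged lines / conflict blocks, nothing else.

Answer: lima
bravo
kilo
kilo
delta
echo
bravo

Derivation:
Final LEFT:  [lima, bravo, kilo, lima, delta, charlie, bravo]
Final RIGHT: [lima, bravo, kilo, kilo, delta, echo, foxtrot]
i=0: L=lima R=lima -> agree -> lima
i=1: L=bravo R=bravo -> agree -> bravo
i=2: L=kilo R=kilo -> agree -> kilo
i=3: L=lima=BASE, R=kilo -> take RIGHT -> kilo
i=4: L=delta R=delta -> agree -> delta
i=5: L=charlie=BASE, R=echo -> take RIGHT -> echo
i=6: L=bravo, R=foxtrot=BASE -> take LEFT -> bravo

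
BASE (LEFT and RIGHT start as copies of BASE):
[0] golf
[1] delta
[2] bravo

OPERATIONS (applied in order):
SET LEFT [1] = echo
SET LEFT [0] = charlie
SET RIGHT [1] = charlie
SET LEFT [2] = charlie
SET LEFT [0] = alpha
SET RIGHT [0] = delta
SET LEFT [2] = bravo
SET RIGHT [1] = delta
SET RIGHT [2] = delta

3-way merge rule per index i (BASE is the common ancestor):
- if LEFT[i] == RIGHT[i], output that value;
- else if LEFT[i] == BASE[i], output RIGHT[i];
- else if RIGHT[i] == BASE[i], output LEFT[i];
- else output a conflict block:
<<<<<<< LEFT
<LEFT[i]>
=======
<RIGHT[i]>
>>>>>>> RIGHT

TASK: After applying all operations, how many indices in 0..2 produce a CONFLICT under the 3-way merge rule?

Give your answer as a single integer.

Answer: 1

Derivation:
Final LEFT:  [alpha, echo, bravo]
Final RIGHT: [delta, delta, delta]
i=0: BASE=golf L=alpha R=delta all differ -> CONFLICT
i=1: L=echo, R=delta=BASE -> take LEFT -> echo
i=2: L=bravo=BASE, R=delta -> take RIGHT -> delta
Conflict count: 1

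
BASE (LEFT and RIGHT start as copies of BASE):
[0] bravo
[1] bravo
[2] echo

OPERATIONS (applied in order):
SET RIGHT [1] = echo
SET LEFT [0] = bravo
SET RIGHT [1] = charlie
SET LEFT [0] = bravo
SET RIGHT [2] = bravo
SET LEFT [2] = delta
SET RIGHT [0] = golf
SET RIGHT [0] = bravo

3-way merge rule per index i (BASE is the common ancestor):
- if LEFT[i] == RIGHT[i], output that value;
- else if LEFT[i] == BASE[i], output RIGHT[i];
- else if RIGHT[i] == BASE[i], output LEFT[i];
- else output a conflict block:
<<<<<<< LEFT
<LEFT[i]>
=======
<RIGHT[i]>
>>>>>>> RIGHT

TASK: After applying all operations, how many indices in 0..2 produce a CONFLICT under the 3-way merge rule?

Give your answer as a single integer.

Answer: 1

Derivation:
Final LEFT:  [bravo, bravo, delta]
Final RIGHT: [bravo, charlie, bravo]
i=0: L=bravo R=bravo -> agree -> bravo
i=1: L=bravo=BASE, R=charlie -> take RIGHT -> charlie
i=2: BASE=echo L=delta R=bravo all differ -> CONFLICT
Conflict count: 1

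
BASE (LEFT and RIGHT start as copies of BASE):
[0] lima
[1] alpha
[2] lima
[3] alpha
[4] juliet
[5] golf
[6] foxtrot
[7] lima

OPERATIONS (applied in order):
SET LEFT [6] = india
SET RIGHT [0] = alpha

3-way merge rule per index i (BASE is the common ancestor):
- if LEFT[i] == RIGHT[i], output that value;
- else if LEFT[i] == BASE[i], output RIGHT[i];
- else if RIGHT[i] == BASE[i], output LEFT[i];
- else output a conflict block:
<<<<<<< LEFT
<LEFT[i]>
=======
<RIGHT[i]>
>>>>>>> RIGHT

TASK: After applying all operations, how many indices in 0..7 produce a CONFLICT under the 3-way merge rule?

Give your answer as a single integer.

Final LEFT:  [lima, alpha, lima, alpha, juliet, golf, india, lima]
Final RIGHT: [alpha, alpha, lima, alpha, juliet, golf, foxtrot, lima]
i=0: L=lima=BASE, R=alpha -> take RIGHT -> alpha
i=1: L=alpha R=alpha -> agree -> alpha
i=2: L=lima R=lima -> agree -> lima
i=3: L=alpha R=alpha -> agree -> alpha
i=4: L=juliet R=juliet -> agree -> juliet
i=5: L=golf R=golf -> agree -> golf
i=6: L=india, R=foxtrot=BASE -> take LEFT -> india
i=7: L=lima R=lima -> agree -> lima
Conflict count: 0

Answer: 0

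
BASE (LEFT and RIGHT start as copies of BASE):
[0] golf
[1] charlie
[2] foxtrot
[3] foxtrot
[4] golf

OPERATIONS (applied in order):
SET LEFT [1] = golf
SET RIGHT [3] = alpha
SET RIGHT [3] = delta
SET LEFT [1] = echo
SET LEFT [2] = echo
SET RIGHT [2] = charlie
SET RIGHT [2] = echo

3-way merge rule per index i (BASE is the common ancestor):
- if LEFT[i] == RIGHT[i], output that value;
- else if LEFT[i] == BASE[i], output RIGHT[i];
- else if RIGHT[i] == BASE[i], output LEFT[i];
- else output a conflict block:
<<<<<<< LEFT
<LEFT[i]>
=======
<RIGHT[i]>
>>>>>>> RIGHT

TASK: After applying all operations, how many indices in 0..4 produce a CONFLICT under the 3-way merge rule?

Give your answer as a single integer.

Final LEFT:  [golf, echo, echo, foxtrot, golf]
Final RIGHT: [golf, charlie, echo, delta, golf]
i=0: L=golf R=golf -> agree -> golf
i=1: L=echo, R=charlie=BASE -> take LEFT -> echo
i=2: L=echo R=echo -> agree -> echo
i=3: L=foxtrot=BASE, R=delta -> take RIGHT -> delta
i=4: L=golf R=golf -> agree -> golf
Conflict count: 0

Answer: 0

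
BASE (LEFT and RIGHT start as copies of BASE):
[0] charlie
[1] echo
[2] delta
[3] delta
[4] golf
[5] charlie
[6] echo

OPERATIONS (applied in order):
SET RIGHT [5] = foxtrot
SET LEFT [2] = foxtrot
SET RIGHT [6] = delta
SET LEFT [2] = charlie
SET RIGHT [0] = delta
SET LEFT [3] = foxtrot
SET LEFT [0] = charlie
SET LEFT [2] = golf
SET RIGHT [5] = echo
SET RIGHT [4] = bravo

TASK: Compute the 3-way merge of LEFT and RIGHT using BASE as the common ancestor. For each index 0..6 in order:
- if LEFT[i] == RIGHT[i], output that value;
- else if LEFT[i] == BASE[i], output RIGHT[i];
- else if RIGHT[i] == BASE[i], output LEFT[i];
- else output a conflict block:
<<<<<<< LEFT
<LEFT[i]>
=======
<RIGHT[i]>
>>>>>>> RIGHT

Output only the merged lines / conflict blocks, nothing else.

Final LEFT:  [charlie, echo, golf, foxtrot, golf, charlie, echo]
Final RIGHT: [delta, echo, delta, delta, bravo, echo, delta]
i=0: L=charlie=BASE, R=delta -> take RIGHT -> delta
i=1: L=echo R=echo -> agree -> echo
i=2: L=golf, R=delta=BASE -> take LEFT -> golf
i=3: L=foxtrot, R=delta=BASE -> take LEFT -> foxtrot
i=4: L=golf=BASE, R=bravo -> take RIGHT -> bravo
i=5: L=charlie=BASE, R=echo -> take RIGHT -> echo
i=6: L=echo=BASE, R=delta -> take RIGHT -> delta

Answer: delta
echo
golf
foxtrot
bravo
echo
delta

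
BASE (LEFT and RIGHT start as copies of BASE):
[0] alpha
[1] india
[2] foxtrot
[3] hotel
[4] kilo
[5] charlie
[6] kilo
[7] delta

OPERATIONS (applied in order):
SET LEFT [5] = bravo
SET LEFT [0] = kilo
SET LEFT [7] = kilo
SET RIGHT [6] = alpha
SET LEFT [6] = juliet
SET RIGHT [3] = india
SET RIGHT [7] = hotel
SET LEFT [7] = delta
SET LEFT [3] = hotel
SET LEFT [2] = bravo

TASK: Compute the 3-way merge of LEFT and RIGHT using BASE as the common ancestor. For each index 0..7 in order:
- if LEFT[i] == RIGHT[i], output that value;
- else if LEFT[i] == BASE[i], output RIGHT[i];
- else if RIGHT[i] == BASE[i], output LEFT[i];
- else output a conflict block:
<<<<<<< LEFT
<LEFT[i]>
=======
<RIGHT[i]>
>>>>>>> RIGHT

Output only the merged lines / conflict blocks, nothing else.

Answer: kilo
india
bravo
india
kilo
bravo
<<<<<<< LEFT
juliet
=======
alpha
>>>>>>> RIGHT
hotel

Derivation:
Final LEFT:  [kilo, india, bravo, hotel, kilo, bravo, juliet, delta]
Final RIGHT: [alpha, india, foxtrot, india, kilo, charlie, alpha, hotel]
i=0: L=kilo, R=alpha=BASE -> take LEFT -> kilo
i=1: L=india R=india -> agree -> india
i=2: L=bravo, R=foxtrot=BASE -> take LEFT -> bravo
i=3: L=hotel=BASE, R=india -> take RIGHT -> india
i=4: L=kilo R=kilo -> agree -> kilo
i=5: L=bravo, R=charlie=BASE -> take LEFT -> bravo
i=6: BASE=kilo L=juliet R=alpha all differ -> CONFLICT
i=7: L=delta=BASE, R=hotel -> take RIGHT -> hotel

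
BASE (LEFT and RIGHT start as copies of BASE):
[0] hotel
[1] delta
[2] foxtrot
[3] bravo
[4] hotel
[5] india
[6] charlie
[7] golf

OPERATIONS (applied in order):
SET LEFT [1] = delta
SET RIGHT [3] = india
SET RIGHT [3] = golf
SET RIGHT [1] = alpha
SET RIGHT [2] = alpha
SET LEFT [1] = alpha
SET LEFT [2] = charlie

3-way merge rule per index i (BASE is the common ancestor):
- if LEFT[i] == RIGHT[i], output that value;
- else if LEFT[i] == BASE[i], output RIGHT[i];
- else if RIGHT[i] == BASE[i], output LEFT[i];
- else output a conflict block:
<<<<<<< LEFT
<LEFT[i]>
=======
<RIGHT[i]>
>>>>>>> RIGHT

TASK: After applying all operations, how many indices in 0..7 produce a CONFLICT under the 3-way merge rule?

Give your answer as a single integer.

Final LEFT:  [hotel, alpha, charlie, bravo, hotel, india, charlie, golf]
Final RIGHT: [hotel, alpha, alpha, golf, hotel, india, charlie, golf]
i=0: L=hotel R=hotel -> agree -> hotel
i=1: L=alpha R=alpha -> agree -> alpha
i=2: BASE=foxtrot L=charlie R=alpha all differ -> CONFLICT
i=3: L=bravo=BASE, R=golf -> take RIGHT -> golf
i=4: L=hotel R=hotel -> agree -> hotel
i=5: L=india R=india -> agree -> india
i=6: L=charlie R=charlie -> agree -> charlie
i=7: L=golf R=golf -> agree -> golf
Conflict count: 1

Answer: 1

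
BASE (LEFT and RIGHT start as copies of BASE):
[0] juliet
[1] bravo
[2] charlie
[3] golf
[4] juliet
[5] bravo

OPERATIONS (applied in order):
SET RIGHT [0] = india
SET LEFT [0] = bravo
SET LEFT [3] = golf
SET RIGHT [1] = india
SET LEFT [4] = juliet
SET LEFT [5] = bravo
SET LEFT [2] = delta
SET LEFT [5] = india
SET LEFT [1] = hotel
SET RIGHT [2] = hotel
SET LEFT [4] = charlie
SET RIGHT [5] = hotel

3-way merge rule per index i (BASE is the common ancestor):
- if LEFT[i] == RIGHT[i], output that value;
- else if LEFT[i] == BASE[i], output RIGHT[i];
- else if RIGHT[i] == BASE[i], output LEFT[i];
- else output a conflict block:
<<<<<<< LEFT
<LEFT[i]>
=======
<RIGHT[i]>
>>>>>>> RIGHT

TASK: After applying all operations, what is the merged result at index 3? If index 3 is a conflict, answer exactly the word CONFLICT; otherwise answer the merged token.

Final LEFT:  [bravo, hotel, delta, golf, charlie, india]
Final RIGHT: [india, india, hotel, golf, juliet, hotel]
i=0: BASE=juliet L=bravo R=india all differ -> CONFLICT
i=1: BASE=bravo L=hotel R=india all differ -> CONFLICT
i=2: BASE=charlie L=delta R=hotel all differ -> CONFLICT
i=3: L=golf R=golf -> agree -> golf
i=4: L=charlie, R=juliet=BASE -> take LEFT -> charlie
i=5: BASE=bravo L=india R=hotel all differ -> CONFLICT
Index 3 -> golf

Answer: golf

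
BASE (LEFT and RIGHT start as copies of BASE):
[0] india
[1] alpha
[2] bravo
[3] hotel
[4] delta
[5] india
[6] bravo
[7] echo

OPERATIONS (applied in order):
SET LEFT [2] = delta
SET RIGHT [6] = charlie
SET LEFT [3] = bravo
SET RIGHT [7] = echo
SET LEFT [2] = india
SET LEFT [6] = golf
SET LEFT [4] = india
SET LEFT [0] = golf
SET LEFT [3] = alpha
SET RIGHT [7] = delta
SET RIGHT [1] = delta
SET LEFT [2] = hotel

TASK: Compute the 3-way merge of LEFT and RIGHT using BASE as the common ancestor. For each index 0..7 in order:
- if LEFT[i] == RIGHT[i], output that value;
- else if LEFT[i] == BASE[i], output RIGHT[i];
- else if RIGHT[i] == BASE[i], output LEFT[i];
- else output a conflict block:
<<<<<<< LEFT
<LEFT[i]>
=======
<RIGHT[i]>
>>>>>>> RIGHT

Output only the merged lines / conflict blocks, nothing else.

Answer: golf
delta
hotel
alpha
india
india
<<<<<<< LEFT
golf
=======
charlie
>>>>>>> RIGHT
delta

Derivation:
Final LEFT:  [golf, alpha, hotel, alpha, india, india, golf, echo]
Final RIGHT: [india, delta, bravo, hotel, delta, india, charlie, delta]
i=0: L=golf, R=india=BASE -> take LEFT -> golf
i=1: L=alpha=BASE, R=delta -> take RIGHT -> delta
i=2: L=hotel, R=bravo=BASE -> take LEFT -> hotel
i=3: L=alpha, R=hotel=BASE -> take LEFT -> alpha
i=4: L=india, R=delta=BASE -> take LEFT -> india
i=5: L=india R=india -> agree -> india
i=6: BASE=bravo L=golf R=charlie all differ -> CONFLICT
i=7: L=echo=BASE, R=delta -> take RIGHT -> delta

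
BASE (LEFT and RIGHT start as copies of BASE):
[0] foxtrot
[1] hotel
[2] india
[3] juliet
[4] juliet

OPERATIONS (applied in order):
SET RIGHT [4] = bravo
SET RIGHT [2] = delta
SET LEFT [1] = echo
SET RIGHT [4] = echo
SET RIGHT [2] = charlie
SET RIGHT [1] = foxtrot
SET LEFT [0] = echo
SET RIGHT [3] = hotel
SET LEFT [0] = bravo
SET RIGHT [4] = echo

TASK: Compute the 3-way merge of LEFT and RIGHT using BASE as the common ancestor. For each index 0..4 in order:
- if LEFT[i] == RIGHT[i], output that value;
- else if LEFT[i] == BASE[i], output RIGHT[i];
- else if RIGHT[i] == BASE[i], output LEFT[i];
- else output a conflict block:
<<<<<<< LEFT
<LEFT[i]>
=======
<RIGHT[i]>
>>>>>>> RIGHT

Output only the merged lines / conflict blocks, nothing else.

Final LEFT:  [bravo, echo, india, juliet, juliet]
Final RIGHT: [foxtrot, foxtrot, charlie, hotel, echo]
i=0: L=bravo, R=foxtrot=BASE -> take LEFT -> bravo
i=1: BASE=hotel L=echo R=foxtrot all differ -> CONFLICT
i=2: L=india=BASE, R=charlie -> take RIGHT -> charlie
i=3: L=juliet=BASE, R=hotel -> take RIGHT -> hotel
i=4: L=juliet=BASE, R=echo -> take RIGHT -> echo

Answer: bravo
<<<<<<< LEFT
echo
=======
foxtrot
>>>>>>> RIGHT
charlie
hotel
echo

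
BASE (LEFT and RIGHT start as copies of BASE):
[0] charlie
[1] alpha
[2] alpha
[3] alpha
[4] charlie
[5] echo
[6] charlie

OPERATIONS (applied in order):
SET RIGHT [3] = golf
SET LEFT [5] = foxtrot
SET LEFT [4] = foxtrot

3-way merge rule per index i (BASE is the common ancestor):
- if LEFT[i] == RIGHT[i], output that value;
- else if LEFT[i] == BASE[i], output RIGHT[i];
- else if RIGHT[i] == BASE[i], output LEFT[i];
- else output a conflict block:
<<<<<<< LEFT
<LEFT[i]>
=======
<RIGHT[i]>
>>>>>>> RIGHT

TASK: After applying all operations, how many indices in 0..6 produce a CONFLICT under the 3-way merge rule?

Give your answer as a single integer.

Answer: 0

Derivation:
Final LEFT:  [charlie, alpha, alpha, alpha, foxtrot, foxtrot, charlie]
Final RIGHT: [charlie, alpha, alpha, golf, charlie, echo, charlie]
i=0: L=charlie R=charlie -> agree -> charlie
i=1: L=alpha R=alpha -> agree -> alpha
i=2: L=alpha R=alpha -> agree -> alpha
i=3: L=alpha=BASE, R=golf -> take RIGHT -> golf
i=4: L=foxtrot, R=charlie=BASE -> take LEFT -> foxtrot
i=5: L=foxtrot, R=echo=BASE -> take LEFT -> foxtrot
i=6: L=charlie R=charlie -> agree -> charlie
Conflict count: 0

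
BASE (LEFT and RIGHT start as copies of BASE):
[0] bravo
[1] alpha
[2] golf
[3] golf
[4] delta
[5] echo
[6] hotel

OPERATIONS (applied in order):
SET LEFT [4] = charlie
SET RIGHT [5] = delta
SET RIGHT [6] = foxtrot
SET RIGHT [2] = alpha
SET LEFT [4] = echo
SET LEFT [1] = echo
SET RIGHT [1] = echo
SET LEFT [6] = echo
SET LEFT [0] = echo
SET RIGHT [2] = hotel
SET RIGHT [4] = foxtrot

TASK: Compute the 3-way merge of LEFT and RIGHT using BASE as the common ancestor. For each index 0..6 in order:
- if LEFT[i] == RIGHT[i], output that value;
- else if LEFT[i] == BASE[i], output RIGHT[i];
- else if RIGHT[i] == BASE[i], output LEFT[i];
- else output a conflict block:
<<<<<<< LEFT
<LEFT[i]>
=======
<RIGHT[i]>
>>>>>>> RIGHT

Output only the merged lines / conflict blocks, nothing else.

Answer: echo
echo
hotel
golf
<<<<<<< LEFT
echo
=======
foxtrot
>>>>>>> RIGHT
delta
<<<<<<< LEFT
echo
=======
foxtrot
>>>>>>> RIGHT

Derivation:
Final LEFT:  [echo, echo, golf, golf, echo, echo, echo]
Final RIGHT: [bravo, echo, hotel, golf, foxtrot, delta, foxtrot]
i=0: L=echo, R=bravo=BASE -> take LEFT -> echo
i=1: L=echo R=echo -> agree -> echo
i=2: L=golf=BASE, R=hotel -> take RIGHT -> hotel
i=3: L=golf R=golf -> agree -> golf
i=4: BASE=delta L=echo R=foxtrot all differ -> CONFLICT
i=5: L=echo=BASE, R=delta -> take RIGHT -> delta
i=6: BASE=hotel L=echo R=foxtrot all differ -> CONFLICT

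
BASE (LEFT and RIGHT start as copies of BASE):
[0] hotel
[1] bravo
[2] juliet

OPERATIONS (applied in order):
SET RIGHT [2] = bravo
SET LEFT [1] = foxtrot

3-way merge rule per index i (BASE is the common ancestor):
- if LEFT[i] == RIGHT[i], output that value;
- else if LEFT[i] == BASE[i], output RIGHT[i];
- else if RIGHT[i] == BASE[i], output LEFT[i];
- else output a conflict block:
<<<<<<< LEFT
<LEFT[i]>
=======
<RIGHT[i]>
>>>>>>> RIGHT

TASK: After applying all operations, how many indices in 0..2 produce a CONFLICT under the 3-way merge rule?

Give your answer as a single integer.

Final LEFT:  [hotel, foxtrot, juliet]
Final RIGHT: [hotel, bravo, bravo]
i=0: L=hotel R=hotel -> agree -> hotel
i=1: L=foxtrot, R=bravo=BASE -> take LEFT -> foxtrot
i=2: L=juliet=BASE, R=bravo -> take RIGHT -> bravo
Conflict count: 0

Answer: 0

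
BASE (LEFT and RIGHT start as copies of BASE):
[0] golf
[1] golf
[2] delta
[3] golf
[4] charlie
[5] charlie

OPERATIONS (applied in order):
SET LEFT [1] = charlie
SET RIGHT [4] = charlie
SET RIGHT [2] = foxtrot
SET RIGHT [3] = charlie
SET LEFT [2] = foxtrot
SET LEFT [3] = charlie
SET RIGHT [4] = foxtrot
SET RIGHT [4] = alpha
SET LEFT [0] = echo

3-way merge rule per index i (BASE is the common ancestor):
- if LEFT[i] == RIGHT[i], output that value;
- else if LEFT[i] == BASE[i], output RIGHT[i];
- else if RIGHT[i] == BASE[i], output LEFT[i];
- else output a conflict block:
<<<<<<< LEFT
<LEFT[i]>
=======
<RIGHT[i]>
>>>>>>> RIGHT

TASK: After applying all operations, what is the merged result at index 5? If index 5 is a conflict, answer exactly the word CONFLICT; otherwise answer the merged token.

Answer: charlie

Derivation:
Final LEFT:  [echo, charlie, foxtrot, charlie, charlie, charlie]
Final RIGHT: [golf, golf, foxtrot, charlie, alpha, charlie]
i=0: L=echo, R=golf=BASE -> take LEFT -> echo
i=1: L=charlie, R=golf=BASE -> take LEFT -> charlie
i=2: L=foxtrot R=foxtrot -> agree -> foxtrot
i=3: L=charlie R=charlie -> agree -> charlie
i=4: L=charlie=BASE, R=alpha -> take RIGHT -> alpha
i=5: L=charlie R=charlie -> agree -> charlie
Index 5 -> charlie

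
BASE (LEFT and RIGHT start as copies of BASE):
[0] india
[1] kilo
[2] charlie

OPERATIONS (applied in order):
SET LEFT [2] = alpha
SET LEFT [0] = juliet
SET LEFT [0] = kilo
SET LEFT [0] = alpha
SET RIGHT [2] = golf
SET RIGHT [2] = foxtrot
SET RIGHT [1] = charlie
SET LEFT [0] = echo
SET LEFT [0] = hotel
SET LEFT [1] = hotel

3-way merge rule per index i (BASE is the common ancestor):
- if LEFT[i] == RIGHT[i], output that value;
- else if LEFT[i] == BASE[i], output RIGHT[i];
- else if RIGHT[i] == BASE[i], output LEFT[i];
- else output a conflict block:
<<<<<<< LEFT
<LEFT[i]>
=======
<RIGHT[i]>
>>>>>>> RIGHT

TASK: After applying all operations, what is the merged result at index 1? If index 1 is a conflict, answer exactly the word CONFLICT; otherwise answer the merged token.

Final LEFT:  [hotel, hotel, alpha]
Final RIGHT: [india, charlie, foxtrot]
i=0: L=hotel, R=india=BASE -> take LEFT -> hotel
i=1: BASE=kilo L=hotel R=charlie all differ -> CONFLICT
i=2: BASE=charlie L=alpha R=foxtrot all differ -> CONFLICT
Index 1 -> CONFLICT

Answer: CONFLICT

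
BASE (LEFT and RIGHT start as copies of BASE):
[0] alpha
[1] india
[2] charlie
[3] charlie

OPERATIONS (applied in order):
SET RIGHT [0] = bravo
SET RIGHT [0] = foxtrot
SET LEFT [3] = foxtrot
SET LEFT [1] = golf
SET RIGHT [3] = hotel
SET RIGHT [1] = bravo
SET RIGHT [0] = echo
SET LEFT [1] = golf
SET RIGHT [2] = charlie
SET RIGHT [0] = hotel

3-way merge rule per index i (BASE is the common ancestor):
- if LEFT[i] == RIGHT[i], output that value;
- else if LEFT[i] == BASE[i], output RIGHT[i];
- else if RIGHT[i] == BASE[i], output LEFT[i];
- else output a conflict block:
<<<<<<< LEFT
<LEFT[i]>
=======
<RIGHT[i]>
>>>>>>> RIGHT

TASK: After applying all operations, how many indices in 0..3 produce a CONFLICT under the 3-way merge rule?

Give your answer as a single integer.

Answer: 2

Derivation:
Final LEFT:  [alpha, golf, charlie, foxtrot]
Final RIGHT: [hotel, bravo, charlie, hotel]
i=0: L=alpha=BASE, R=hotel -> take RIGHT -> hotel
i=1: BASE=india L=golf R=bravo all differ -> CONFLICT
i=2: L=charlie R=charlie -> agree -> charlie
i=3: BASE=charlie L=foxtrot R=hotel all differ -> CONFLICT
Conflict count: 2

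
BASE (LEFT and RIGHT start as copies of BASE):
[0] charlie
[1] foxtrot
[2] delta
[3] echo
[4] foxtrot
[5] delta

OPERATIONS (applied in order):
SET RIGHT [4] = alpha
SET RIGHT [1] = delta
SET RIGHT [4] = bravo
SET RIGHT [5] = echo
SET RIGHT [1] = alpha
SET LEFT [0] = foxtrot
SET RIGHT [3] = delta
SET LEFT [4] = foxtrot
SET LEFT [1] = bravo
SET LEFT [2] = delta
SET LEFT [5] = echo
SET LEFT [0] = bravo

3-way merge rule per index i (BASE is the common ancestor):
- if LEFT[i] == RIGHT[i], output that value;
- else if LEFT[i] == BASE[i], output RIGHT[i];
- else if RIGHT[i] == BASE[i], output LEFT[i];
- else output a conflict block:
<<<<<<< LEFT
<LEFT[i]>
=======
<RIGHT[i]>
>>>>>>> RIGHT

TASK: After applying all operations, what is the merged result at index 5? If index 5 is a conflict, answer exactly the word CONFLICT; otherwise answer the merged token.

Answer: echo

Derivation:
Final LEFT:  [bravo, bravo, delta, echo, foxtrot, echo]
Final RIGHT: [charlie, alpha, delta, delta, bravo, echo]
i=0: L=bravo, R=charlie=BASE -> take LEFT -> bravo
i=1: BASE=foxtrot L=bravo R=alpha all differ -> CONFLICT
i=2: L=delta R=delta -> agree -> delta
i=3: L=echo=BASE, R=delta -> take RIGHT -> delta
i=4: L=foxtrot=BASE, R=bravo -> take RIGHT -> bravo
i=5: L=echo R=echo -> agree -> echo
Index 5 -> echo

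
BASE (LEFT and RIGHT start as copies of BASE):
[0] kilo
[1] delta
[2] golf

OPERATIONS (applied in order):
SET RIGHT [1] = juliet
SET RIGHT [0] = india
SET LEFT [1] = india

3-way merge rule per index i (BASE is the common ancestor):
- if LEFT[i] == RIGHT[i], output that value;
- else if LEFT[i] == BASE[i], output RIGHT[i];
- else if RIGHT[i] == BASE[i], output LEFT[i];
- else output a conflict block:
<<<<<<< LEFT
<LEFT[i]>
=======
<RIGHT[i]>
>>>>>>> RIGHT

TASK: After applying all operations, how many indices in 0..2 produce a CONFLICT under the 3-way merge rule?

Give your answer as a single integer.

Answer: 1

Derivation:
Final LEFT:  [kilo, india, golf]
Final RIGHT: [india, juliet, golf]
i=0: L=kilo=BASE, R=india -> take RIGHT -> india
i=1: BASE=delta L=india R=juliet all differ -> CONFLICT
i=2: L=golf R=golf -> agree -> golf
Conflict count: 1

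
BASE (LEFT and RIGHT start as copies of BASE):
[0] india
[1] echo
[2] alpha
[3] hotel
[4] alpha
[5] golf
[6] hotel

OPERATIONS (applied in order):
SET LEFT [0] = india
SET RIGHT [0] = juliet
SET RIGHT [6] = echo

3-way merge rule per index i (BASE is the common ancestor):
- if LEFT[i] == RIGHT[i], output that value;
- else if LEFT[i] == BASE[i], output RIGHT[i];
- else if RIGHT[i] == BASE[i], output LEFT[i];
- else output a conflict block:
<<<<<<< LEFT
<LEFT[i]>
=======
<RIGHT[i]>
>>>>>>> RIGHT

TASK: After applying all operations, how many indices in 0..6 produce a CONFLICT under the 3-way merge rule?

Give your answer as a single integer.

Final LEFT:  [india, echo, alpha, hotel, alpha, golf, hotel]
Final RIGHT: [juliet, echo, alpha, hotel, alpha, golf, echo]
i=0: L=india=BASE, R=juliet -> take RIGHT -> juliet
i=1: L=echo R=echo -> agree -> echo
i=2: L=alpha R=alpha -> agree -> alpha
i=3: L=hotel R=hotel -> agree -> hotel
i=4: L=alpha R=alpha -> agree -> alpha
i=5: L=golf R=golf -> agree -> golf
i=6: L=hotel=BASE, R=echo -> take RIGHT -> echo
Conflict count: 0

Answer: 0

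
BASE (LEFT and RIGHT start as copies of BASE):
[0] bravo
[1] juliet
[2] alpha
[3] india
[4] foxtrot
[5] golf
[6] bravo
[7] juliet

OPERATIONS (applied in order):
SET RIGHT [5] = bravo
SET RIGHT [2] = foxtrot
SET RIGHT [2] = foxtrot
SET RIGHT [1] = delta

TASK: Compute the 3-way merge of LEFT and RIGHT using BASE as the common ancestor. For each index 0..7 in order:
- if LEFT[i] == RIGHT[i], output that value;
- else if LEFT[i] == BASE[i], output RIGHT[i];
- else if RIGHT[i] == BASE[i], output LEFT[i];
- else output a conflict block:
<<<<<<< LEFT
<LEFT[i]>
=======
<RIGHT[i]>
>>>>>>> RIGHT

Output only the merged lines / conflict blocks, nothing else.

Final LEFT:  [bravo, juliet, alpha, india, foxtrot, golf, bravo, juliet]
Final RIGHT: [bravo, delta, foxtrot, india, foxtrot, bravo, bravo, juliet]
i=0: L=bravo R=bravo -> agree -> bravo
i=1: L=juliet=BASE, R=delta -> take RIGHT -> delta
i=2: L=alpha=BASE, R=foxtrot -> take RIGHT -> foxtrot
i=3: L=india R=india -> agree -> india
i=4: L=foxtrot R=foxtrot -> agree -> foxtrot
i=5: L=golf=BASE, R=bravo -> take RIGHT -> bravo
i=6: L=bravo R=bravo -> agree -> bravo
i=7: L=juliet R=juliet -> agree -> juliet

Answer: bravo
delta
foxtrot
india
foxtrot
bravo
bravo
juliet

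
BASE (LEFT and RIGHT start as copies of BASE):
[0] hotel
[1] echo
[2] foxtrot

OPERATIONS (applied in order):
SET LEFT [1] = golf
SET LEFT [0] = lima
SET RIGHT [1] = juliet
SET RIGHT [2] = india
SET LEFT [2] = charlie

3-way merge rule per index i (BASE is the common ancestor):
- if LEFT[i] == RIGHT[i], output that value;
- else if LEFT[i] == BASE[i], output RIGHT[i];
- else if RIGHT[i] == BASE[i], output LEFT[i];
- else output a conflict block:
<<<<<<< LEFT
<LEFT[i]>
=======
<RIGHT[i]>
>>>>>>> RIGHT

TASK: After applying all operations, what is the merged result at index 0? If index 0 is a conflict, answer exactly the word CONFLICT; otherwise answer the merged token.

Answer: lima

Derivation:
Final LEFT:  [lima, golf, charlie]
Final RIGHT: [hotel, juliet, india]
i=0: L=lima, R=hotel=BASE -> take LEFT -> lima
i=1: BASE=echo L=golf R=juliet all differ -> CONFLICT
i=2: BASE=foxtrot L=charlie R=india all differ -> CONFLICT
Index 0 -> lima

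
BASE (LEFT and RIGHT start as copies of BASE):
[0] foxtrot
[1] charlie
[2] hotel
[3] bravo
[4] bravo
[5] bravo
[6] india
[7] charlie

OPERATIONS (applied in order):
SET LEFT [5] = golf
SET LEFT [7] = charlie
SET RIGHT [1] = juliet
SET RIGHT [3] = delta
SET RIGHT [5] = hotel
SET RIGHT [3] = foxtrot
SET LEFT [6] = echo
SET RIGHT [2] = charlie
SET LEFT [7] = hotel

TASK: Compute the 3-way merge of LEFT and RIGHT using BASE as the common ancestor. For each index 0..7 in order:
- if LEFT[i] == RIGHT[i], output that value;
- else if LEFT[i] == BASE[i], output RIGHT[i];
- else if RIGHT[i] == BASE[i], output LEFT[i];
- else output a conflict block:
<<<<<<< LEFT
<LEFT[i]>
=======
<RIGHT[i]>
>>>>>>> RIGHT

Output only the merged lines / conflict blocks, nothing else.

Answer: foxtrot
juliet
charlie
foxtrot
bravo
<<<<<<< LEFT
golf
=======
hotel
>>>>>>> RIGHT
echo
hotel

Derivation:
Final LEFT:  [foxtrot, charlie, hotel, bravo, bravo, golf, echo, hotel]
Final RIGHT: [foxtrot, juliet, charlie, foxtrot, bravo, hotel, india, charlie]
i=0: L=foxtrot R=foxtrot -> agree -> foxtrot
i=1: L=charlie=BASE, R=juliet -> take RIGHT -> juliet
i=2: L=hotel=BASE, R=charlie -> take RIGHT -> charlie
i=3: L=bravo=BASE, R=foxtrot -> take RIGHT -> foxtrot
i=4: L=bravo R=bravo -> agree -> bravo
i=5: BASE=bravo L=golf R=hotel all differ -> CONFLICT
i=6: L=echo, R=india=BASE -> take LEFT -> echo
i=7: L=hotel, R=charlie=BASE -> take LEFT -> hotel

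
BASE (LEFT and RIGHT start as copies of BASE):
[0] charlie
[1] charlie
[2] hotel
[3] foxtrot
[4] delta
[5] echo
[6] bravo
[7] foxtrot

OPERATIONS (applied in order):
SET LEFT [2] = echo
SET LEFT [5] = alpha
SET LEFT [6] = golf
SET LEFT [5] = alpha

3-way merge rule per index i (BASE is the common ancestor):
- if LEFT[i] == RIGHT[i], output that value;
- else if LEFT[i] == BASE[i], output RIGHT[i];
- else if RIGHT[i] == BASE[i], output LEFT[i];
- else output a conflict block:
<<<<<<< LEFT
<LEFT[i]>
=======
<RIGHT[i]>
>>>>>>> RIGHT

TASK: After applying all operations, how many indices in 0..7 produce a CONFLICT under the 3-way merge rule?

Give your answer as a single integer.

Final LEFT:  [charlie, charlie, echo, foxtrot, delta, alpha, golf, foxtrot]
Final RIGHT: [charlie, charlie, hotel, foxtrot, delta, echo, bravo, foxtrot]
i=0: L=charlie R=charlie -> agree -> charlie
i=1: L=charlie R=charlie -> agree -> charlie
i=2: L=echo, R=hotel=BASE -> take LEFT -> echo
i=3: L=foxtrot R=foxtrot -> agree -> foxtrot
i=4: L=delta R=delta -> agree -> delta
i=5: L=alpha, R=echo=BASE -> take LEFT -> alpha
i=6: L=golf, R=bravo=BASE -> take LEFT -> golf
i=7: L=foxtrot R=foxtrot -> agree -> foxtrot
Conflict count: 0

Answer: 0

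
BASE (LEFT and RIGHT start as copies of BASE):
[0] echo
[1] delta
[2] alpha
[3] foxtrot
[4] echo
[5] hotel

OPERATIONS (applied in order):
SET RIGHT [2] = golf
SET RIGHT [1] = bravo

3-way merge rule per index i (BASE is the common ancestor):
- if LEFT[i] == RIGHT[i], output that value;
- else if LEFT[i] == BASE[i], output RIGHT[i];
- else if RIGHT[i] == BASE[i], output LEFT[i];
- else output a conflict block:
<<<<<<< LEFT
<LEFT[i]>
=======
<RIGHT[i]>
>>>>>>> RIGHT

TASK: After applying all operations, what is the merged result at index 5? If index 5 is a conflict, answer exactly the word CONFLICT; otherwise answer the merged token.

Final LEFT:  [echo, delta, alpha, foxtrot, echo, hotel]
Final RIGHT: [echo, bravo, golf, foxtrot, echo, hotel]
i=0: L=echo R=echo -> agree -> echo
i=1: L=delta=BASE, R=bravo -> take RIGHT -> bravo
i=2: L=alpha=BASE, R=golf -> take RIGHT -> golf
i=3: L=foxtrot R=foxtrot -> agree -> foxtrot
i=4: L=echo R=echo -> agree -> echo
i=5: L=hotel R=hotel -> agree -> hotel
Index 5 -> hotel

Answer: hotel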